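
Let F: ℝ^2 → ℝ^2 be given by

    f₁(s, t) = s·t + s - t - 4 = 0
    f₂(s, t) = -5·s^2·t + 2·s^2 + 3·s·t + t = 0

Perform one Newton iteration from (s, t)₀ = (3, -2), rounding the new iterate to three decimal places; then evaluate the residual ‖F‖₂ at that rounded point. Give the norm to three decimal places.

0.689

At (3, -2): F = (-5.000, 88.000).
Jacobian J = [[t + 1, s - 1], [-10·s·t + 4·s + 3·t, -5·s^2 + 3·s + 1]].
At the point, J = [[-1.000, 2.000], [66.000, -35.000]] (det J = -97.000).
Solving J·Δ = −F gives Δ = (-0.010, 2.495).
Then the next iterate is (s, t)₁ = (2.990, 0.495).
Re-evaluating at (2.990, 0.495): F = (-0.02495, 0.68860), so ‖F‖₂ = 0.689.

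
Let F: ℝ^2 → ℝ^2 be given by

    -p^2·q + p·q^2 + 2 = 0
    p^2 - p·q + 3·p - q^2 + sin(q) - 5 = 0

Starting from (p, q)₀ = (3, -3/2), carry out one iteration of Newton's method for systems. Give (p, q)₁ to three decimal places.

(1.640, -1.114)

At (3, -3/2): F = (22.250, 14.25251).
Jacobian J = [[-2·p·q + q^2, -p^2 + 2·p·q], [2·p - q + 3, -p - 2·q + cos(q)]].
At the point, J = [[11.250, -18.000], [10.500, 0.07074]] (det J = 189.79579).
Solving J·Δ = −F gives Δ = (-1.360, 0.386).
Then the next iterate is (p, q)₁ = (1.640, -1.114).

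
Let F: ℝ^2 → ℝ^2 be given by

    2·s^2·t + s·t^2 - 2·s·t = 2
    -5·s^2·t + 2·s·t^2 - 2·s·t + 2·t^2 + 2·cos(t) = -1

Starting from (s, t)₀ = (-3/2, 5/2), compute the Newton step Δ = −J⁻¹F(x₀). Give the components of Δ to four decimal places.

(0.5364, -0.2313)

At (-3/2, 5/2): F = (7.3750, -27.477287).
Jacobian J = [[4·s·t + t^2 - 2·t, 2·s^2 + 2·s·t - 2·s], [-10·s·t + 2·t^2 - 2·t, -5·s^2 + 4·s·t - 2·s + 4·t - 2·sin(t)]].
At the point, J = [[-13.7500, 0.0000], [45.0000, -14.446944]] (det J = 198.645484).
Solving J·Δ = −F gives Δ = (0.5364, -0.2313).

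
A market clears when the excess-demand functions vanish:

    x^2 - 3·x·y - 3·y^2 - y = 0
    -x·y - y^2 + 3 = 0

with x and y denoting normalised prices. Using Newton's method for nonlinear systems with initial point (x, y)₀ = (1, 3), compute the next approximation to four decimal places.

(5.0000, 0.0000)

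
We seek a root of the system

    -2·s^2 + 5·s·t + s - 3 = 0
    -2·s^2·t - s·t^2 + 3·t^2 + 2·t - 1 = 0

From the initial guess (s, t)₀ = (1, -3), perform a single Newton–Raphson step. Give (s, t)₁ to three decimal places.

(0.289, -1.761)

At (1, -3): F = (-19.000, 17.000).
Jacobian J = [[-4·s + 5·t + 1, 5·s], [-4·s·t - t^2, -2·s^2 - 2·s·t + 6·t + 2]].
At the point, J = [[-18.000, 5.000], [3.000, -12.000]] (det J = 201.000).
Solving J·Δ = −F gives Δ = (-0.711, 1.239).
Then the next iterate is (s, t)₁ = (0.289, -1.761).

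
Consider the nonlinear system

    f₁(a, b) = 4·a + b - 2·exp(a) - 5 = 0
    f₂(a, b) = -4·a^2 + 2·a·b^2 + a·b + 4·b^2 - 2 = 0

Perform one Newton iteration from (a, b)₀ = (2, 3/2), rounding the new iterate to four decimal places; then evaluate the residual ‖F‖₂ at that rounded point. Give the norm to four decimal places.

At (2, 3/2): F = (-10.278112, 3.0000).
Jacobian J = [[-2·exp(a) + 4, 1], [-8·a + 2·b^2 + b, 4·a·b + a + 8·b]].
At the point, J = [[-10.778112, 1.0000], [-10.0000, 26.0000]] (det J = -270.230917).
Solving J·Δ = −F gives Δ = (-1.0000, -0.5000).
Then the next iterate is (a, b)₁ = (1.0000, 1.0000).
Re-evaluating at (1.0000, 1.0000): F = (-5.436564, 1.0000), so ‖F‖₂ = 5.5278.

5.5278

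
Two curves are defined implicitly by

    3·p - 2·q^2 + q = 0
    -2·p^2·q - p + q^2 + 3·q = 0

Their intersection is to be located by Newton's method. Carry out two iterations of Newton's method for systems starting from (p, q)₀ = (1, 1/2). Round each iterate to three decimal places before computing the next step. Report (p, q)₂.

(-1.134, -0.672)

At (1, 1/2): F = (3.000, -0.250).
Jacobian J = [[3, -4·q + 1], [-4·p·q - 1, -2·p^2 + 2·q + 3]].
At the point, J = [[3.000, -1.000], [-3.000, 2.000]] (det J = 3.000).
Solving J·Δ = −F gives Δ = (-1.917, -2.750).
Then the next iterate is (p, q)₁ = (-0.917, -2.250).
Round to (-0.917, -2.250) and repeat: F = (-15.126, 3.01350), J = [[3.000, 10.000], [-9.253, -3.18178]].
Δ = (-0.217, 1.578), so (p, q)₂ = (-1.134, -0.672).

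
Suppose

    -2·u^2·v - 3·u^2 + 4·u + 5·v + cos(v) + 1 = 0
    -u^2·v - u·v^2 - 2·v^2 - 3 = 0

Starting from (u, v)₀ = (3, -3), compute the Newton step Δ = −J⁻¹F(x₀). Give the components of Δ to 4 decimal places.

At (3, -3): F = (24.010008, -21.0000).
Jacobian J = [[-4·u·v - 6·u + 4, -2·u^2 - sin(v) + 5], [-2·u·v - v^2, -u^2 - 2·u·v - 4·v]].
At the point, J = [[22.0000, -12.858880], [9.0000, 21.0000]] (det J = 577.729920).
Solving J·Δ = −F gives Δ = (-0.4053, 1.1737).

(-0.4053, 1.1737)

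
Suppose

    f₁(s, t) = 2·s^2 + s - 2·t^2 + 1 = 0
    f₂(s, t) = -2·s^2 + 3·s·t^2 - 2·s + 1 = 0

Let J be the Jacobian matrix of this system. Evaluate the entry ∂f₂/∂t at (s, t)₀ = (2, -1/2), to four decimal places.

∂f₂/∂t = 6·s·t.
At (2, -1/2) this is -6.0000.

-6.0000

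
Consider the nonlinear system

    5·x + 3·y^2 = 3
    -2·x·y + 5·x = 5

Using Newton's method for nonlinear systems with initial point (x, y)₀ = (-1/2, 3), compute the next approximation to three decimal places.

At (-1/2, 3): F = (21.500, -4.500).
Jacobian J = [[5, 6·y], [-2·y + 5, -2·x]].
At the point, J = [[5.000, 18.000], [-1.000, 1.000]] (det J = 23.000).
Solving J·Δ = −F gives Δ = (-4.457, 0.043).
Then the next iterate is (x, y)₁ = (-4.957, 3.043).

(-4.957, 3.043)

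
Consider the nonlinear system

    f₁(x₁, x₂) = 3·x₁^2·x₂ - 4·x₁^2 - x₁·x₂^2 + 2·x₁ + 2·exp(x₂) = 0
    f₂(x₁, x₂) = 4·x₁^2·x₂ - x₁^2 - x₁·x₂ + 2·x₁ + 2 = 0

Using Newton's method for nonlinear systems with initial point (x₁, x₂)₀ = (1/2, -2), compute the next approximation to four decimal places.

(1.2581, 2.0805)

At (1/2, -2): F = (-3.229329, 1.7500).
Jacobian J = [[6·x₁·x₂ - 8·x₁ - x₂^2 + 2, 3·x₁^2 - 2·x₁·x₂ + 2·exp(x₂)], [8·x₁·x₂ - 2·x₁ - x₂ + 2, 4·x₁^2 - x₁]].
At the point, J = [[-12.0000, 3.020671], [-5.0000, 0.5000]] (det J = 9.103353).
Solving J·Δ = −F gives Δ = (0.7581, 4.0805).
Then the next iterate is (x₁, x₂)₁ = (1.2581, 2.0805).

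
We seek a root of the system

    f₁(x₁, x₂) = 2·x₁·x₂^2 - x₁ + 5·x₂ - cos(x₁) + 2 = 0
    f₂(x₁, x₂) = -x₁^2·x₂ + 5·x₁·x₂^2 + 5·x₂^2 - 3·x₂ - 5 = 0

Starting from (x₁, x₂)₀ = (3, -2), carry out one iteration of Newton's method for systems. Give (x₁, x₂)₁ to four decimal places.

(15.1250, 3.2935)

At (3, -2): F = (13.989992, 99.0000).
Jacobian J = [[2·x₂^2 + sin(x₁) - 1, 4·x₁·x₂ + 5], [-2·x₁·x₂ + 5·x₂^2, -x₁^2 + 10·x₁·x₂ + 10·x₂ - 3]].
At the point, J = [[7.141120, -19.0000], [32.0000, -92.0000]] (det J = -48.983041).
Solving J·Δ = −F gives Δ = (12.1250, 5.2935).
Then the next iterate is (x₁, x₂)₁ = (15.1250, 3.2935).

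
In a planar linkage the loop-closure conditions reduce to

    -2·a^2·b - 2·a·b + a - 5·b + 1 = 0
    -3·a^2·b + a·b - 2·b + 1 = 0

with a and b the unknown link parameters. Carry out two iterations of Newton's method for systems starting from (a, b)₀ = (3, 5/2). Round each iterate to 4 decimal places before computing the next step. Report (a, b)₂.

(1.9052, 0.2843)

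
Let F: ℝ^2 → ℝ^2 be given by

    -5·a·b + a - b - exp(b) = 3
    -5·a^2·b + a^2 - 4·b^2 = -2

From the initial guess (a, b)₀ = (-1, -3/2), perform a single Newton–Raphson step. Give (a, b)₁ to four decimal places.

(-0.3757, -0.1982)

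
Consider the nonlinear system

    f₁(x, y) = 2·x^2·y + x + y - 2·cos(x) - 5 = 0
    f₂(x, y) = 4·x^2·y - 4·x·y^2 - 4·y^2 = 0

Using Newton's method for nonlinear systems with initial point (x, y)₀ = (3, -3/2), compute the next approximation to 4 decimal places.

At (3, -3/2): F = (-28.520015, -90.0000).
Jacobian J = [[4·x·y + 2·sin(x) + 1, 2·x^2 + 1], [8·x·y - 4·y^2, 4·x^2 - 8·x·y - 8·y]].
At the point, J = [[-16.717760, 19.0000], [-45.0000, 84.0000]] (det J = -549.291839).
Solving J·Δ = −F gives Δ = (-1.2483, 0.4027).
Then the next iterate is (x, y)₁ = (1.7517, -1.0973).

(1.7517, -1.0973)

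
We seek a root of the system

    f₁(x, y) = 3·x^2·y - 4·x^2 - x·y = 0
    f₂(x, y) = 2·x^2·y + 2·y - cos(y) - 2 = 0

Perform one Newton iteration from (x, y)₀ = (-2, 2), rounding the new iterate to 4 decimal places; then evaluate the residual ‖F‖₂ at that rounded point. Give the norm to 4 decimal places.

At (-2, 2): F = (12.0000, 18.416147).
Jacobian J = [[6·x·y - 8·x - y, 3·x^2 - x], [4·x·y, 2·x^2 + sin(y) + 2]].
At the point, J = [[-10.0000, 14.0000], [-16.0000, 10.909297]] (det J = 114.907026).
Solving J·Δ = −F gives Δ = (1.1045, -0.0682).
Then the next iterate is (x, y)₁ = (-0.8955, 1.9318).
Re-evaluating at (-0.8955, 1.9318): F = (3.169695, 5.315112), so ‖F‖₂ = 6.1885.

6.1885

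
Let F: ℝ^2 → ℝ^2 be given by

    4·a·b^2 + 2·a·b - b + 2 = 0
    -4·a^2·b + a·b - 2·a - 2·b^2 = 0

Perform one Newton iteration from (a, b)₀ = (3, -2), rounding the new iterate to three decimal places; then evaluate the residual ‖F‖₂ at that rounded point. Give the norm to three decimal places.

19.251

At (3, -2): F = (40.000, 52.000).
Jacobian J = [[4·b^2 + 2·b, 8·a·b + 2·a - 1], [-8·a·b + b - 2, -4·a^2 + a - 4·b]].
At the point, J = [[12.000, -43.000], [44.000, -25.000]] (det J = 1592.000).
Solving J·Δ = −F gives Δ = (-0.776, 0.714).
Then the next iterate is (a, b)₁ = (2.224, -1.286).
Re-evaluating at (2.224, -1.286): F = (12.27804, 14.82747), so ‖F‖₂ = 19.251.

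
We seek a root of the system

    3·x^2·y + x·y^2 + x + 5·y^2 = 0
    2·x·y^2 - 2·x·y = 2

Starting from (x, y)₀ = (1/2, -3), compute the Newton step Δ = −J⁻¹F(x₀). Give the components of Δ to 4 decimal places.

(0.0153, 1.4811)

At (1/2, -3): F = (47.7500, 10.0000).
Jacobian J = [[6·x·y + y^2 + 1, 3·x^2 + 2·x·y + 10·y], [2·y^2 - 2·y, 4·x·y - 2·x]].
At the point, J = [[1.0000, -32.2500], [24.0000, -7.0000]] (det J = 767.0000).
Solving J·Δ = −F gives Δ = (0.0153, 1.4811).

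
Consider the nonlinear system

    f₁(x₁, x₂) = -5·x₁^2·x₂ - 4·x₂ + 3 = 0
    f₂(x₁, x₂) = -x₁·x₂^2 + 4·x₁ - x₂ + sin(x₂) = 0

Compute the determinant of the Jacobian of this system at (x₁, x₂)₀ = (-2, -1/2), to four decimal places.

J = [[-10·x₁·x₂, -5·x₁^2 - 4], [-x₂^2 + 4, -2·x₁·x₂ + cos(x₂) - 1]].
At the point, J = [[-10.0000, -24.0000], [3.7500, -2.122417]].
det J = 111.2242.

111.2242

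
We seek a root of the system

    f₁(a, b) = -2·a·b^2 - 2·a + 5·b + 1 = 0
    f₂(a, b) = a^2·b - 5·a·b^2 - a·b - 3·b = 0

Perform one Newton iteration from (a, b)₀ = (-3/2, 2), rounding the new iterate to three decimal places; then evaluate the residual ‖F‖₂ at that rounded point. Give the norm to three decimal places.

6.234

At (-3/2, 2): F = (26.000, 31.500).
Jacobian J = [[-2·b^2 - 2, -4·a·b + 5], [2·a·b - 5·b^2 - b, a^2 - 10·a·b - a - 3]].
At the point, J = [[-10.000, 17.000], [-28.000, 30.750]] (det J = 168.500).
Solving J·Δ = −F gives Δ = (-1.567, -2.451).
Then the next iterate is (a, b)₁ = (-3.067, -0.451).
Re-evaluating at (-3.067, -0.451): F = (6.12666, -1.15339), so ‖F‖₂ = 6.234.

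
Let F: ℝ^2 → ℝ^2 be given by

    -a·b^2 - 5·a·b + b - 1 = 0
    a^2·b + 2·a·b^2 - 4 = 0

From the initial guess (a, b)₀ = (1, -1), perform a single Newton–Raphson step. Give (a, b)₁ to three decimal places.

At (1, -1): F = (2.000, -3.000).
Jacobian J = [[-b^2 - 5·b, -2·a·b - 5·a + 1], [2·a·b + 2·b^2, a^2 + 4·a·b]].
At the point, J = [[4.000, -2.000], [0.000, -3.000]] (det J = -12.000).
Solving J·Δ = −F gives Δ = (-1.000, -1.000).
Then the next iterate is (a, b)₁ = (0.000, -2.000).

(0.000, -2.000)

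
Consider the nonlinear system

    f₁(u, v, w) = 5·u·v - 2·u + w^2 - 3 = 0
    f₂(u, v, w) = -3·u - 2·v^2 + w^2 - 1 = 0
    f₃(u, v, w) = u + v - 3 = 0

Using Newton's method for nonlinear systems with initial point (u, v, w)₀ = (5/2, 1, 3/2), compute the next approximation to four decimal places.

(3.1429, -0.1429, 3.3690)

At (5/2, 1, 3/2): F = (6.7500, -8.2500, 0.5000).
Jacobian J = [[5·v - 2, 5·u, 2·w], [-3, -4·v, 2·w], [1, 1, 0]].
At the point, J = [[3.0000, 12.5000, 3.0000], [-3.0000, -4.0000, 3.0000], [1.0000, 1.0000, 0.0000]] (det J = 31.5000).
Solving J·Δ = −F gives Δ = (0.6429, -1.1429, 1.8690).
Then the next iterate is (u, v, w)₁ = (3.1429, -0.1429, 3.3690).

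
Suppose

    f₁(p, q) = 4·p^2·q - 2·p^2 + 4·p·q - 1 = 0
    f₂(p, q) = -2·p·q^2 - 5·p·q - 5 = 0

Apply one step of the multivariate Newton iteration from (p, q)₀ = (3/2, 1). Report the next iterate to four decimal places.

(4.9750, -1.9500)

At (3/2, 1): F = (9.5000, -15.5000).
Jacobian J = [[8·p·q - 4·p + 4·q, 4·p^2 + 4·p], [-2·q^2 - 5·q, -4·p·q - 5·p]].
At the point, J = [[10.0000, 15.0000], [-7.0000, -13.5000]] (det J = -30.0000).
Solving J·Δ = −F gives Δ = (3.4750, -2.9500).
Then the next iterate is (p, q)₁ = (4.9750, -1.9500).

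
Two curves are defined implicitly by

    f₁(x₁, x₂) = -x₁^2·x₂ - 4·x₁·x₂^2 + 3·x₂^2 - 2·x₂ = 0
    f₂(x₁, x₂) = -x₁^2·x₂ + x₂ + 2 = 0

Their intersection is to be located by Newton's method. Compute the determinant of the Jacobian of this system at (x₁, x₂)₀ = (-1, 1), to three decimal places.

J = [[-2·x₁·x₂ - 4·x₂^2, -x₁^2 - 8·x₁·x₂ + 6·x₂ - 2], [-2·x₁·x₂, -x₁^2 + 1]].
At the point, J = [[-2.000, 11.000], [2.000, 0.000]].
det J = -22.000.

-22.000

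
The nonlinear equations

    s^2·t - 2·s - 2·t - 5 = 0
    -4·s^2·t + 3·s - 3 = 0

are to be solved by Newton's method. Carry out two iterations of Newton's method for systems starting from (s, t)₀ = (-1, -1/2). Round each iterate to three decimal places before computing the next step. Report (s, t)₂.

(-19.000, 9.000)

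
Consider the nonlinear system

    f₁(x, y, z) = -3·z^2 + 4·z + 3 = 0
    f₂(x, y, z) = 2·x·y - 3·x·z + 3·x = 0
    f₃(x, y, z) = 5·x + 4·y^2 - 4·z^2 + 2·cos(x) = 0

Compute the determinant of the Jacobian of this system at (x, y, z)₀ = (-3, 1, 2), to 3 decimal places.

J = [[0, 0, -6·z + 4], [2·y - 3·z + 3, 2·x, -3·x], [-2·sin(x) + 5, 8·y, -8·z]].
At the point, J = [[0.000, 0.000, -8.000], [-1.000, -6.000, 9.000], [5.28224, 8.000, -16.000]].
det J = -189.548.

-189.548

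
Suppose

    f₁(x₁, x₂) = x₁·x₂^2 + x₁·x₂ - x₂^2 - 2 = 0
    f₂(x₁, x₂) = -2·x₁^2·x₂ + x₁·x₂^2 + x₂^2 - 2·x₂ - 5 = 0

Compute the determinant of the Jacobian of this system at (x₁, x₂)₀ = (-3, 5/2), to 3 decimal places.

571.250

J = [[x₂^2 + x₂, 2·x₁·x₂ + x₁ - 2·x₂], [-4·x₁·x₂ + x₂^2, -2·x₁^2 + 2·x₁·x₂ + 2·x₂ - 2]].
At the point, J = [[8.750, -23.000], [36.250, -30.000]].
det J = 571.250.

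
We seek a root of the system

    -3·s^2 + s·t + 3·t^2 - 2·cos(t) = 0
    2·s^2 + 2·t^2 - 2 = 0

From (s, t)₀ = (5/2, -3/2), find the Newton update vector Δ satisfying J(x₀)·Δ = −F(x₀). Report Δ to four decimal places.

At (5/2, -3/2): F = (-15.891474, 15.0000).
Jacobian J = [[-6·s + t, s + 6·t + 2·sin(t)], [4·s, 4·t]].
At the point, J = [[-16.5000, -8.494990], [10.0000, -6.0000]] (det J = 183.949900).
Solving J·Δ = −F gives Δ = (-1.2111, 0.4816).

(-1.2111, 0.4816)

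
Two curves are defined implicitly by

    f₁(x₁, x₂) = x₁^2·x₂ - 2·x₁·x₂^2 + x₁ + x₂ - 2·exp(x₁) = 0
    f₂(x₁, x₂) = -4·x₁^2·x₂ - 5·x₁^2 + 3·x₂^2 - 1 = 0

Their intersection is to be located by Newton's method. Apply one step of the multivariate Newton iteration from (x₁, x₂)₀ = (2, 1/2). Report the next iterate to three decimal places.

(1.068, 0.334)

At (2, 1/2): F = (-11.27811, -28.250).
Jacobian J = [[2·x₁·x₂ - 2·x₂^2 - 2·exp(x₁) + 1, x₁^2 - 4·x₁·x₂ + 1], [-8·x₁·x₂ - 10·x₁, -4·x₁^2 + 6·x₂]].
At the point, J = [[-12.27811, 1.000], [-28.000, -13.000]] (det J = 187.61546).
Solving J·Δ = −F gives Δ = (-0.932, -0.166).
Then the next iterate is (x₁, x₂)₁ = (1.068, 0.334).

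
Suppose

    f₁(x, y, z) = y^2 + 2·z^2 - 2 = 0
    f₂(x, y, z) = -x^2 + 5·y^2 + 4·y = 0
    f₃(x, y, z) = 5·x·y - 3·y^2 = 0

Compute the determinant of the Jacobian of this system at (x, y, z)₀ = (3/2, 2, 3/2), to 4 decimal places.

J = [[0, 2·y, 4·z], [-2·x, 10·y + 4, 0], [5·y, 5·x - 6·y, 0]].
At the point, J = [[0.0000, 4.0000, 6.0000], [-3.0000, 24.0000, 0.0000], [10.0000, -4.5000, 0.0000]].
det J = -1359.0000.

-1359.0000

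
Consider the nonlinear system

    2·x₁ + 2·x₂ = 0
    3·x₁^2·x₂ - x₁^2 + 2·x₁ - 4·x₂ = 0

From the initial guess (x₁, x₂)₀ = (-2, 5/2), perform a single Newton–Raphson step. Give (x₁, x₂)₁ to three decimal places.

At (-2, 5/2): F = (1.000, 12.000).
Jacobian J = [[2, 2], [6·x₁·x₂ - 2·x₁ + 2, 3·x₁^2 - 4]].
At the point, J = [[2.000, 2.000], [-24.000, 8.000]] (det J = 64.000).
Solving J·Δ = −F gives Δ = (0.250, -0.750).
Then the next iterate is (x₁, x₂)₁ = (-1.750, 1.750).

(-1.750, 1.750)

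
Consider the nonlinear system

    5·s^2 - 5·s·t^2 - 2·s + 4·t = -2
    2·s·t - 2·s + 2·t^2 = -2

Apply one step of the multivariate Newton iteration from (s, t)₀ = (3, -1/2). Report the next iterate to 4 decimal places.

(1.3872, -0.0846)

At (3, -1/2): F = (35.2500, -6.5000).
Jacobian J = [[10·s - 5·t^2 - 2, -10·s·t + 4], [2·t - 2, 2·s + 4·t]].
At the point, J = [[26.7500, 19.0000], [-3.0000, 4.0000]] (det J = 164.0000).
Solving J·Δ = −F gives Δ = (-1.6128, 0.4154).
Then the next iterate is (s, t)₁ = (1.3872, -0.0846).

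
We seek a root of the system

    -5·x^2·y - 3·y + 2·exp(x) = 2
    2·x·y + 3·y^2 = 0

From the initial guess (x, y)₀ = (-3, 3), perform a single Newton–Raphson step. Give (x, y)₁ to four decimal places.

At (-3, 3): F = (-145.900426, 9.0000).
Jacobian J = [[-10·x·y + 2·exp(x), -5·x^2 - 3], [2·y, 2·x + 6·y]].
At the point, J = [[90.099574, -48.0000], [6.0000, 12.0000]] (det J = 1369.194890).
Solving J·Δ = −F gives Δ = (0.9632, -1.2316).
Then the next iterate is (x, y)₁ = (-2.0368, 1.7684).

(-2.0368, 1.7684)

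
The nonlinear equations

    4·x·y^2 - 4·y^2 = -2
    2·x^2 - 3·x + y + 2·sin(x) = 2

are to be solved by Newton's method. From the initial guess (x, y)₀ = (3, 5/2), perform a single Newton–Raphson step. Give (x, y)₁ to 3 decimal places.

At (3, 5/2): F = (52.000, 9.78224).
Jacobian J = [[4·y^2, 8·x·y - 8·y], [4·x + 2·cos(x) - 3, 1]].
At the point, J = [[25.000, 40.000], [7.02002, 1.000]] (det J = -255.80060).
Solving J·Δ = −F gives Δ = (-1.326, -0.471).
Then the next iterate is (x, y)₁ = (1.674, 2.029).

(1.674, 2.029)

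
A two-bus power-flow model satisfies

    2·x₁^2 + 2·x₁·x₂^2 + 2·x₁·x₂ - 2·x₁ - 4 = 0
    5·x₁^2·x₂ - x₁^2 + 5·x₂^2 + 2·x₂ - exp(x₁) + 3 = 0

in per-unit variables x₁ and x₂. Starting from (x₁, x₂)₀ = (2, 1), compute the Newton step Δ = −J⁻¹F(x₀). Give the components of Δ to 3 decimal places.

At (2, 1): F = (8.000, 18.61094).
Jacobian J = [[4·x₁ + 2·x₂^2 + 2·x₂ - 2, 4·x₁·x₂ + 2·x₁], [10·x₁·x₂ - 2·x₁ - exp(x₁), 5·x₁^2 + 10·x₂ + 2]].
At the point, J = [[10.000, 12.000], [8.61094, 32.000]] (det J = 216.66867).
Solving J·Δ = −F gives Δ = (-0.151, -0.541).

(-0.151, -0.541)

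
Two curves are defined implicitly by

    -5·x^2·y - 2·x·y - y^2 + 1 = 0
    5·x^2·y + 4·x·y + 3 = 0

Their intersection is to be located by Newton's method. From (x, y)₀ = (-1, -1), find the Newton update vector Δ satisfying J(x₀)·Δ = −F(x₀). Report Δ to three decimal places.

(2.500, -17.000)

At (-1, -1): F = (3.000, 2.000).
Jacobian J = [[-10·x·y - 2·y, -5·x^2 - 2·x - 2·y], [10·x·y + 4·y, 5·x^2 + 4·x]].
At the point, J = [[-8.000, -1.000], [6.000, 1.000]] (det J = -2.000).
Solving J·Δ = −F gives Δ = (2.500, -17.000).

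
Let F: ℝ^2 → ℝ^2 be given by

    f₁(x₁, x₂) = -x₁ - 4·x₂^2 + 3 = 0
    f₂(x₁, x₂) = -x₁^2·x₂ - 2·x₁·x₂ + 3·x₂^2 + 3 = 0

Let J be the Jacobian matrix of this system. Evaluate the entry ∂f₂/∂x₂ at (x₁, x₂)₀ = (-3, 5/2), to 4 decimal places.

12.0000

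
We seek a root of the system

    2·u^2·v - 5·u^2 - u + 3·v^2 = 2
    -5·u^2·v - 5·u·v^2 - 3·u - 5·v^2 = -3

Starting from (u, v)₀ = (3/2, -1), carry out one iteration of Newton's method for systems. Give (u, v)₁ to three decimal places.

(0.721, -0.403)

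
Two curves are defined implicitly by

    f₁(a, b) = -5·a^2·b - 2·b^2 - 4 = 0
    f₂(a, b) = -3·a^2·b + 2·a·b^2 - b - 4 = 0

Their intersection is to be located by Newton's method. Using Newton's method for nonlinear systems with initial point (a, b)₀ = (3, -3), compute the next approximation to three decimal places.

At (3, -3): F = (113.000, 134.000).
Jacobian J = [[-10·a·b, -5·a^2 - 4·b], [-6·a·b + 2·b^2, -3·a^2 + 4·a·b - 1]].
At the point, J = [[90.000, -33.000], [72.000, -64.000]] (det J = -3384.000).
Solving J·Δ = −F gives Δ = (-0.830, 1.160).
Then the next iterate is (a, b)₁ = (2.170, -1.840).

(2.170, -1.840)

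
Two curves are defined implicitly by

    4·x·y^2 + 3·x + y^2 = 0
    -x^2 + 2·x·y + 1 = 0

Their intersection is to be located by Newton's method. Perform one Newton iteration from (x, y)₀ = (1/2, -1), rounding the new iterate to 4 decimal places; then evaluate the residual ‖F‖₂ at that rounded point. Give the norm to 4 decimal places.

At (1/2, -1): F = (4.5000, -0.2500).
Jacobian J = [[4·y^2 + 3, 8·x·y + 2·y], [-2·x + 2·y, 2·x]].
At the point, J = [[7.0000, -6.0000], [-3.0000, 1.0000]] (det J = -11.0000).
Solving J·Δ = −F gives Δ = (0.2727, 1.0682).
Then the next iterate is (x, y)₁ = (0.7727, 0.0682).
Re-evaluating at (0.7727, 0.0682): F = (2.337127, 0.508331), so ‖F‖₂ = 2.3918.

2.3918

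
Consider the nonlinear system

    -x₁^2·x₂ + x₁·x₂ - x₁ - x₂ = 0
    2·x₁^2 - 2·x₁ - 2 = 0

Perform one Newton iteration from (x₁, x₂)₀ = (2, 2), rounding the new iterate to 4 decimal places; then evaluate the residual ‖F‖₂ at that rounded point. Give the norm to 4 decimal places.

1.9142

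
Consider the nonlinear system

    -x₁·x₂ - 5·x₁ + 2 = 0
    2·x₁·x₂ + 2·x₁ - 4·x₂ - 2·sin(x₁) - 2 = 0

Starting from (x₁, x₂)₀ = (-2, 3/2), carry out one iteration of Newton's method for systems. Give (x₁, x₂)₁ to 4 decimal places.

At (-2, 3/2): F = (15.0000, -16.181405).
Jacobian J = [[-x₂ - 5, -x₁], [2·x₂ - 2·cos(x₁) + 2, 2·x₁ - 4]].
At the point, J = [[-6.5000, 2.0000], [5.832294, -8.0000]] (det J = 40.335413).
Solving J·Δ = −F gives Δ = (2.1727, -0.4387).
Then the next iterate is (x₁, x₂)₁ = (0.1727, 1.0613).

(0.1727, 1.0613)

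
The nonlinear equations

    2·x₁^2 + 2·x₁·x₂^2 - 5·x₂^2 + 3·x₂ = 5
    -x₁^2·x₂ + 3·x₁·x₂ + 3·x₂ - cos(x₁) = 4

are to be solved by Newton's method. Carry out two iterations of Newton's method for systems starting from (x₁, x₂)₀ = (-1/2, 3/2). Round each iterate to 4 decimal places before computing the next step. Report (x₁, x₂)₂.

(2.1047, 0.3021)

At (-1/2, 3/2): F = (-13.5000, -3.002583).
Jacobian J = [[4·x₁ + 2·x₂^2, 4·x₁·x₂ - 10·x₂ + 3], [-2·x₁·x₂ + 3·x₂ + sin(x₁), -x₁^2 + 3·x₁ + 3]].
At the point, J = [[2.5000, -15.0000], [5.520574, 1.2500]] (det J = 85.933617).
Solving J·Δ = −F gives Δ = (0.7205, -0.7799).
Then the next iterate is (x₁, x₂)₁ = (0.2205, 0.7201).
Round to (0.2205, 0.7201) and repeat: F = (-5.106502, -2.374154), J = [[1.919088, -3.565872], [2.061453, 3.612880]].
Δ = (1.8842, -0.4180), so (x₁, x₂)₂ = (2.1047, 0.3021).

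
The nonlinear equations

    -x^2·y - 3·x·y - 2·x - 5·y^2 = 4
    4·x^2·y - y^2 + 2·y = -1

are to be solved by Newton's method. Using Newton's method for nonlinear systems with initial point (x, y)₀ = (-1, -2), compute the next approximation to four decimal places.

(-0.8011, -0.8182)

At (-1, -2): F = (-26.0000, -15.0000).
Jacobian J = [[-2·x·y - 3·y - 2, -x^2 - 3·x - 10·y], [8·x·y, 4·x^2 - 2·y + 2]].
At the point, J = [[0.0000, 22.0000], [16.0000, 10.0000]] (det J = -352.0000).
Solving J·Δ = −F gives Δ = (0.1989, 1.1818).
Then the next iterate is (x, y)₁ = (-0.8011, -0.8182).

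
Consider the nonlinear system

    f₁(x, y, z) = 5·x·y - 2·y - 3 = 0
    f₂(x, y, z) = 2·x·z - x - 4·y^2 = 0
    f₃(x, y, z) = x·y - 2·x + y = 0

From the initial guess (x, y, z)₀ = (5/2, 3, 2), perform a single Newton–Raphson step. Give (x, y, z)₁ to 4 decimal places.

(1.5000, 1.7143, 2.1286)

At (5/2, 3, 2): F = (28.5000, -28.5000, 5.5000).
Jacobian J = [[5·y, 5·x - 2, 0], [2·z - 1, -8·y, 2·x], [y - 2, x + 1, 0]].
At the point, J = [[15.0000, 10.5000, 0.0000], [3.0000, -24.0000, 5.0000], [1.0000, 3.5000, 0.0000]] (det J = -210.0000).
Solving J·Δ = −F gives Δ = (-1.0000, -1.2857, 0.1286).
Then the next iterate is (x, y, z)₁ = (1.5000, 1.7143, 2.1286).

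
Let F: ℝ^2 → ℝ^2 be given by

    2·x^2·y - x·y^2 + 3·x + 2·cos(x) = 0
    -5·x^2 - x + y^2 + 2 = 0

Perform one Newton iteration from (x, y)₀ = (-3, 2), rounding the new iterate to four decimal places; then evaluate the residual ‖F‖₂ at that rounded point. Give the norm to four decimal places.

At (-3, 2): F = (37.020015, -36.0000).
Jacobian J = [[4·x·y - y^2 - 2·sin(x) + 3, 2·x^2 - 2·x·y], [-10·x - 1, 2·y]].
At the point, J = [[-24.717760, 30.0000], [29.0000, 4.0000]] (det J = -968.871040).
Solving J·Δ = −F gives Δ = (1.2675, -0.1896).
Then the next iterate is (x, y)₁ = (-1.7325, 1.8104).
Re-evaluating at (-1.7325, 1.8104): F = (11.026887, -7.997733), so ‖F‖₂ = 13.6219.

13.6219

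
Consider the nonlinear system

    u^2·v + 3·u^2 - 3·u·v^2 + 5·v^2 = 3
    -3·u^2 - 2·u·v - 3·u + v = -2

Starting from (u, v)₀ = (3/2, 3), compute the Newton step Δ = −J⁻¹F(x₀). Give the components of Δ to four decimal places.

(-0.4450, -3.6200)

At (3/2, 3): F = (15.0000, -15.2500).
Jacobian J = [[2·u·v + 6·u - 3·v^2, u^2 - 6·u·v + 10·v], [-6·u - 2·v - 3, -2·u + 1]].
At the point, J = [[-9.0000, 5.2500], [-18.0000, -2.0000]] (det J = 112.5000).
Solving J·Δ = −F gives Δ = (-0.4450, -3.6200).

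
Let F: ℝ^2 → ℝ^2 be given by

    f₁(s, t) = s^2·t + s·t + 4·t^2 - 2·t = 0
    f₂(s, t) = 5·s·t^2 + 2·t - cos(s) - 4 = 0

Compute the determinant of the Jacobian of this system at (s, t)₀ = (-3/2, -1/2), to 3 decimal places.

J = [[2·s·t + t, s^2 + s + 8·t - 2], [5·t^2 + sin(s), 10·s·t + 2]].
At the point, J = [[1.000, -5.250], [0.25251, 9.500]].
det J = 10.826.

10.826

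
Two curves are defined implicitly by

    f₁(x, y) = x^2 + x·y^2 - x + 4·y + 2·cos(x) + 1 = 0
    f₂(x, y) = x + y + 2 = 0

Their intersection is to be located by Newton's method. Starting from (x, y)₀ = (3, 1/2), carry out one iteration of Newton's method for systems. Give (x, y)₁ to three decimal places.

(-12.121, 10.121)

At (3, 1/2): F = (7.77002, 5.500).
Jacobian J = [[2·x + y^2 - 2·sin(x) - 1, 2·x·y + 4], [1, 1]].
At the point, J = [[4.96776, 7.000], [1.000, 1.000]] (det J = -2.03224).
Solving J·Δ = −F gives Δ = (-15.121, 9.621).
Then the next iterate is (x, y)₁ = (-12.121, 10.121).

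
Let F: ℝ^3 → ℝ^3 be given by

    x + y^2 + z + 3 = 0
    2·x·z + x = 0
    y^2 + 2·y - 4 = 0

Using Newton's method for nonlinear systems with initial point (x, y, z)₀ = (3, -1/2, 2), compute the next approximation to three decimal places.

(-3.000, 4.250, 4.500)

At (3, -1/2, 2): F = (8.250, 15.000, -4.750).
Jacobian J = [[1, 2·y, 1], [2·z + 1, 0, 2·x], [0, 2·y + 2, 0]].
At the point, J = [[1.000, -1.000, 1.000], [5.000, 0.000, 6.000], [0.000, 1.000, 0.000]] (det J = -1.000).
Solving J·Δ = −F gives Δ = (-6.000, 4.750, 2.500).
Then the next iterate is (x, y, z)₁ = (-3.000, 4.250, 4.500).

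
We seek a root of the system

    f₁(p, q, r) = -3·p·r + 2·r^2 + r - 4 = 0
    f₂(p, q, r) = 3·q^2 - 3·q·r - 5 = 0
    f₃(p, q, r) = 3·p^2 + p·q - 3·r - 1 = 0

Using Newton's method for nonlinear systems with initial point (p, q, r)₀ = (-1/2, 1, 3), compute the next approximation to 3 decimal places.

(-1.685, -0.448, 0.782)

At (-1/2, 1, 3): F = (21.500, -11.000, -9.750).
Jacobian J = [[-3·r, 0, -3·p + 4·r + 1], [0, 6·q - 3·r, -3·q], [6·p + q, p, -3]].
At the point, J = [[-9.000, 0.000, 14.500], [0.000, -3.000, -3.000], [-2.000, -0.500, -3.000]] (det J = -154.500).
Solving J·Δ = −F gives Δ = (-1.185, -1.448, -2.218).
Then the next iterate is (p, q, r)₁ = (-1.685, -0.448, 0.782).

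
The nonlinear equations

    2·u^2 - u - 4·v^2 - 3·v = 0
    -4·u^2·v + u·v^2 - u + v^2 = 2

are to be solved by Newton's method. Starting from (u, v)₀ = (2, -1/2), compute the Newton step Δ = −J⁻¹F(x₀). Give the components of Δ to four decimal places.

(-0.9144, -0.0989)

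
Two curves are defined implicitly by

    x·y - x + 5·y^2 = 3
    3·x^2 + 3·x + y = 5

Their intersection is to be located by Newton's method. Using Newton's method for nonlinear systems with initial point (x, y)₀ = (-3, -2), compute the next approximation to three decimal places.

At (-3, -2): F = (26.000, 11.000).
Jacobian J = [[y - 1, x + 10·y], [6·x + 3, 1]].
At the point, J = [[-3.000, -23.000], [-15.000, 1.000]] (det J = -348.000).
Solving J·Δ = −F gives Δ = (0.802, 1.026).
Then the next iterate is (x, y)₁ = (-2.198, -0.974).

(-2.198, -0.974)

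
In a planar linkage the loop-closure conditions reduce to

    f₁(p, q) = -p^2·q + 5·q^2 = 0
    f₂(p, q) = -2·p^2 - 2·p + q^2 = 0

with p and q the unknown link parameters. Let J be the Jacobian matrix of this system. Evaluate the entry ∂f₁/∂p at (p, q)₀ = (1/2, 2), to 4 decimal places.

-2.0000

∂f₁/∂p = -2·p·q.
At (1/2, 2) this is -2.0000.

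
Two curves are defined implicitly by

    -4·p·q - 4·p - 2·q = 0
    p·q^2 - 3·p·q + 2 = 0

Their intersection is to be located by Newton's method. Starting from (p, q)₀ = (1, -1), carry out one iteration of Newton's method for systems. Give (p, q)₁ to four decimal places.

At (1, -1): F = (2.0000, 6.0000).
Jacobian J = [[-4·q - 4, -4·p - 2], [q^2 - 3·q, 2·p·q - 3·p]].
At the point, J = [[0.0000, -6.0000], [4.0000, -5.0000]] (det J = 24.0000).
Solving J·Δ = −F gives Δ = (-1.0833, 0.3333).
Then the next iterate is (p, q)₁ = (-0.0833, -0.6667).

(-0.0833, -0.6667)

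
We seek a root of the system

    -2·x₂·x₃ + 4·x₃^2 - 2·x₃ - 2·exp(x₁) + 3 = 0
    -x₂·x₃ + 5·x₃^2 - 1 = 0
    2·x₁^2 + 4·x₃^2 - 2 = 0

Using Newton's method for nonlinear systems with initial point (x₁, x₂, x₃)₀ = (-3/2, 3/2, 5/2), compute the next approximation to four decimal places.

At (-3/2, 3/2, 5/2): F = (15.053740, 26.5000, 27.5000).
Jacobian J = [[-2·exp(x₁), -2·x₃, -2·x₂ + 8·x₃ - 2], [0, -x₃, -x₂ + 10·x₃], [4·x₁, 0, 8·x₃]].
At the point, J = [[-0.446260, -5.0000, 15.0000], [0.0000, -2.5000, 23.5000], [-6.0000, 0.0000, 20.0000]] (det J = 502.313016).
Solving J·Δ = −F gives Δ = (0.6026, -0.6257, -1.1942).
Then the next iterate is (x₁, x₂, x₃)₁ = (-0.8974, 0.8743, 1.3058).

(-0.8974, 0.8743, 1.3058)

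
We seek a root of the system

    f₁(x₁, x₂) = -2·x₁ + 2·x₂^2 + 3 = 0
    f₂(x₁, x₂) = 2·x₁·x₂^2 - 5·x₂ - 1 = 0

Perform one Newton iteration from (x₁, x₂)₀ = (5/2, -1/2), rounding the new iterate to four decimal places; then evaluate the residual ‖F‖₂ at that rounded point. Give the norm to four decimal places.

At (5/2, -1/2): F = (-1.5000, 2.7500).
Jacobian J = [[-2, 4·x₂], [2·x₂^2, 4·x₁·x₂ - 5]].
At the point, J = [[-2.0000, -2.0000], [0.5000, -10.0000]] (det J = 21.0000).
Solving J·Δ = −F gives Δ = (-0.9762, 0.2262).
Then the next iterate is (x₁, x₂)₁ = (1.5238, -0.2738).
Re-evaluating at (1.5238, -0.2738): F = (0.102333, 0.597468), so ‖F‖₂ = 0.6062.

0.6062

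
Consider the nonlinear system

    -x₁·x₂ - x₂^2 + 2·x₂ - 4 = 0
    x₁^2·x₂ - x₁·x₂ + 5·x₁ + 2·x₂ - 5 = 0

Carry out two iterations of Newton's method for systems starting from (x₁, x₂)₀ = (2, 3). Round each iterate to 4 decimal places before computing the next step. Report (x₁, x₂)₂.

(1.7329, -1.8662)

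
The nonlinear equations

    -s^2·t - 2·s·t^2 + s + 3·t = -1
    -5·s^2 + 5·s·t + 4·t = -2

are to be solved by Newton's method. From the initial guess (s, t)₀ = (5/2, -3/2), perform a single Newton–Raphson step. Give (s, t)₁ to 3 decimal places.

(1.189, -0.809)

At (5/2, -3/2): F = (-2.875, -54.000).
Jacobian J = [[-2·s·t - 2·t^2 + 1, -s^2 - 4·s·t + 3], [-10·s + 5·t, 5·s + 4]].
At the point, J = [[4.000, 11.750], [-32.500, 16.500]] (det J = 447.875).
Solving J·Δ = −F gives Δ = (-1.311, 0.691).
Then the next iterate is (s, t)₁ = (1.189, -0.809).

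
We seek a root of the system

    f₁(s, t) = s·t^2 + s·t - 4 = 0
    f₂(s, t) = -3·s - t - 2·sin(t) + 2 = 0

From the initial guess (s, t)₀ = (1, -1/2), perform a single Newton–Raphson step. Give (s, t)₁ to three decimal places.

(-16.000, 18.177)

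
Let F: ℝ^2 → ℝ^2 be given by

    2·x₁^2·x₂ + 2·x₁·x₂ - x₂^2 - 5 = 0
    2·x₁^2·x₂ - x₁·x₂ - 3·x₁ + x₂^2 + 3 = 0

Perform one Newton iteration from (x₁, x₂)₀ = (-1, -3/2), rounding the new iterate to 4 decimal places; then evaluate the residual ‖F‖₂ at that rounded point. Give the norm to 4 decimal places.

At (-1, -3/2): F = (-7.2500, 3.7500).
Jacobian J = [[4·x₁·x₂ + 2·x₂, 2·x₁^2 + 2·x₁ - 2·x₂], [4·x₁·x₂ - x₂ - 3, 2·x₁^2 - x₁ + 2·x₂]].
At the point, J = [[3.0000, 3.0000], [4.5000, 0.0000]] (det J = -13.5000).
Solving J·Δ = −F gives Δ = (-0.8333, 3.2500).
Then the next iterate is (x₁, x₂)₁ = (-1.8333, 1.7500).
Re-evaluating at (-1.8333, 1.7500): F = (-2.715589, 26.534136), so ‖F‖₂ = 26.6727.

26.6727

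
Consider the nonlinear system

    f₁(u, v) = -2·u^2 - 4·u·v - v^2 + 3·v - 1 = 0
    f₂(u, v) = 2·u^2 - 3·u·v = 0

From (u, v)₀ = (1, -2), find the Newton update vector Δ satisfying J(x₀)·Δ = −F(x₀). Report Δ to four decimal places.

At (1, -2): F = (-5.0000, 8.0000).
Jacobian J = [[-4·u - 4·v, -4·u - 2·v + 3], [4·u - 3·v, -3·u]].
At the point, J = [[4.0000, 3.0000], [10.0000, -3.0000]] (det J = -42.0000).
Solving J·Δ = −F gives Δ = (-0.2143, 1.9524).

(-0.2143, 1.9524)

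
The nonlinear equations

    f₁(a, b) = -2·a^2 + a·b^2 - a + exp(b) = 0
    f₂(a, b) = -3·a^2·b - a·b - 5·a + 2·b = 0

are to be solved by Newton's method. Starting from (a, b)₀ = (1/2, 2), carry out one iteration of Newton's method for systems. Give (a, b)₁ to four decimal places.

(0.3723, 1.1201)

At (1/2, 2): F = (8.389056, -1.0000).
Jacobian J = [[-4·a + b^2 - 1, 2·a·b + exp(b)], [-6·a·b - b - 5, -3·a^2 - a + 2]].
At the point, J = [[1.0000, 9.389056], [-13.0000, 0.7500]] (det J = 122.807729).
Solving J·Δ = −F gives Δ = (-0.1277, -0.8799).
Then the next iterate is (a, b)₁ = (0.3723, 1.1201).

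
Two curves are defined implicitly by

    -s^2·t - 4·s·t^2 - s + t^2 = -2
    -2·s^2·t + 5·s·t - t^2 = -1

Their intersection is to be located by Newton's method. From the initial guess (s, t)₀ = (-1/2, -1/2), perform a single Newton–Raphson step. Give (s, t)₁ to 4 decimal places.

At (-1/2, -1/2): F = (3.3750, 2.2500).
Jacobian J = [[-2·s·t - 4·t^2 - 1, -s^2 - 8·s·t + 2·t], [-4·s·t + 5·t, -2·s^2 + 5·s - 2·t]].
At the point, J = [[-2.5000, -3.2500], [-3.5000, -2.0000]] (det J = -6.3750).
Solving J·Δ = −F gives Δ = (0.0882, 0.9706).
Then the next iterate is (s, t)₁ = (-0.4118, 0.4706).

(-0.4118, 0.4706)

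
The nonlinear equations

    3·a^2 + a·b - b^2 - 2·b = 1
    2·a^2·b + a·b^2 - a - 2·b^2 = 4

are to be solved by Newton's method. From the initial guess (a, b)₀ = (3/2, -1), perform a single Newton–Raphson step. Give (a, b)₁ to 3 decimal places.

(0.658, -0.009)

At (3/2, -1): F = (5.250, -10.500).
Jacobian J = [[6·a + b, a - 2·b - 2], [4·a·b + b^2 - 1, 2·a^2 + 2·a·b - 4·b]].
At the point, J = [[8.000, 1.500], [-6.000, 5.500]] (det J = 53.000).
Solving J·Δ = −F gives Δ = (-0.842, 0.991).
Then the next iterate is (a, b)₁ = (0.658, -0.009).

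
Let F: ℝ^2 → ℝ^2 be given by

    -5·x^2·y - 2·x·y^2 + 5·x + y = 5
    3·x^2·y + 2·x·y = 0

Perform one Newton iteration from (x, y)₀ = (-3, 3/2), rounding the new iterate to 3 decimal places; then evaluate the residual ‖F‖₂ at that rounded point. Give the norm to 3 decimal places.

At (-3, 3/2): F = (-72.500, 31.500).
Jacobian J = [[-10·x·y - 2·y^2 + 5, -5·x^2 - 4·x·y + 1], [6·x·y + 2·y, 3·x^2 + 2·x]].
At the point, J = [[45.500, -26.000], [-24.000, 21.000]] (det J = 331.500).
Solving J·Δ = −F gives Δ = (2.122, 0.925).
Then the next iterate is (x, y)₁ = (-0.878, 2.425).
Re-evaluating at (-0.878, 2.425): F = (-5.98559, 1.34988), so ‖F‖₂ = 6.136.

6.136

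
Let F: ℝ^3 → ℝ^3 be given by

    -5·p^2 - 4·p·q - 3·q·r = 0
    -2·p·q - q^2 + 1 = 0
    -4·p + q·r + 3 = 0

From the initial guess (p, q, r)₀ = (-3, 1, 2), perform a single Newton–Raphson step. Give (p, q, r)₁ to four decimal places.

(-2.7000, -0.3500, -11.1000)

At (-3, 1, 2): F = (-39.0000, 6.0000, 17.0000).
Jacobian J = [[-10·p - 4·q, -4·p - 3·r, -3·q], [-2·q, -2·p - 2·q, 0], [-4, r, q]].
At the point, J = [[26.0000, 6.0000, -3.0000], [-2.0000, 4.0000, 0.0000], [-4.0000, 2.0000, 1.0000]] (det J = 80.0000).
Solving J·Δ = −F gives Δ = (0.3000, -1.3500, -13.1000).
Then the next iterate is (p, q, r)₁ = (-2.7000, -0.3500, -11.1000).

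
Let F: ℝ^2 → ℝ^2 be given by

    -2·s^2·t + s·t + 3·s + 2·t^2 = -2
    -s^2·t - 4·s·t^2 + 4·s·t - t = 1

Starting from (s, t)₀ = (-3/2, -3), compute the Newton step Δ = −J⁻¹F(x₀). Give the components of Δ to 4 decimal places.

At (-3/2, -3): F = (33.5000, 80.7500).
Jacobian J = [[-4·s·t + t + 3, -2·s^2 + s + 4·t], [-2·s·t - 4·t^2 + 4·t, -s^2 - 8·s·t + 4·s - 1]].
At the point, J = [[-18.0000, -18.0000], [-57.0000, -45.2500]] (det J = -211.5000).
Solving J·Δ = −F gives Δ = (-0.2949, 2.1560).

(-0.2949, 2.1560)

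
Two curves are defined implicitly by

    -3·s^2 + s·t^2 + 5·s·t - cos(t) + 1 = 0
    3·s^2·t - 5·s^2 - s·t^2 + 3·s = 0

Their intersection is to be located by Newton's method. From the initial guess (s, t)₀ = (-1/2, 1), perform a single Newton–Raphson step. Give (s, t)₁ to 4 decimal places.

(-0.1306, 1.0128)

At (-1/2, 1): F = (-3.290302, -1.5000).
Jacobian J = [[-6·s + t^2 + 5·t, 2·s·t + 5·s + sin(t)], [6·s·t - 10·s - t^2 + 3, 3·s^2 - 2·s·t]].
At the point, J = [[9.0000, -2.658529], [4.0000, 1.7500]] (det J = 26.384116).
Solving J·Δ = −F gives Δ = (0.3694, 0.0128).
Then the next iterate is (s, t)₁ = (-0.1306, 1.0128).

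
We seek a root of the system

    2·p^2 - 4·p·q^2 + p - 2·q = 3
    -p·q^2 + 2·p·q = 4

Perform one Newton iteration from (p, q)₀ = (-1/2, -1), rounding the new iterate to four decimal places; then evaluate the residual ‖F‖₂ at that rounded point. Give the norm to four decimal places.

At (-1/2, -1): F = (1.0000, -2.5000).
Jacobian J = [[4·p - 4·q^2 + 1, -8·p·q - 2], [-q^2 + 2·q, -2·p·q + 2·p]].
At the point, J = [[-5.0000, -6.0000], [-3.0000, -2.0000]] (det J = -8.0000).
Solving J·Δ = −F gives Δ = (-2.1250, 1.9375).
Then the next iterate is (p, q)₁ = (-2.6250, 0.9375).
Re-evaluating at (-2.6250, 0.9375): F = (15.509766, -6.614746), so ‖F‖₂ = 16.8614.

16.8614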